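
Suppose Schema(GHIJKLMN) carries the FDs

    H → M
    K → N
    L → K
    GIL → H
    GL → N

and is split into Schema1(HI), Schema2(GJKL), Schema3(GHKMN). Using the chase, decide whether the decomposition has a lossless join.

No

Chase test. Columns are GHIJKLMN; row i has aⱼ where attribute j ∈ Schemai, else bᵢⱼ.
Initial tableau (one row per fragment):
  row 1: b11 a2 a3 b14 b15 b16 b17 b18
  row 2: a1 b22 b23 a4 a5 a6 b27 b28
  row 3: a1 a2 b33 b34 a5 b36 a7 a8
Rows 1 and 3 agree on H; apply H→M and equate their M entries.
Rows 2 and 3 agree on K; apply K→N and equate their N entries.
No row becomes fully distinguished — the join is lossy.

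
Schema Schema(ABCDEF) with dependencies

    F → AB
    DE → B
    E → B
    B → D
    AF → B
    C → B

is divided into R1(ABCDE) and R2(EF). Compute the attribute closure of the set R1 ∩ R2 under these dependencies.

BDE

R1 ∩ R2 = {E}.
E → B applies, adding B
B → D applies, adding D
Closure: {BDE}.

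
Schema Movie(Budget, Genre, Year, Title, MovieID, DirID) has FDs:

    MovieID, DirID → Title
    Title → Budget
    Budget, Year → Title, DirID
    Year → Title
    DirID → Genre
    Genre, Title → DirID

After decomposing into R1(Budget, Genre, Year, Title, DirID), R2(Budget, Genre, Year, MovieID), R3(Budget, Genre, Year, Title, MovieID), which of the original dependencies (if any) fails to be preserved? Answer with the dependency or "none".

Check MovieID, DirID → Title: no single fragment contains all of {Title, MovieID, DirID}, and the restricted closure of {MovieID, DirID} across the fragments never reaches {Title}.
Title → Budget is preserved.
Budget, Year → Title, DirID is preserved.
Year → Title is preserved.
DirID → Genre is preserved.
Genre, Title → DirID is preserved.

MovieID, DirID → Title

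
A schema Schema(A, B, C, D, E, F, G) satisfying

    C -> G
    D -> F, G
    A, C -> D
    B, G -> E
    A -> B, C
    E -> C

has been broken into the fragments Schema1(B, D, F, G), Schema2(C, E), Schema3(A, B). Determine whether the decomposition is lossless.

No

Chase test. Columns are A, B, C, D, E, F, G; row i has aⱼ where attribute j ∈ Schemai, else bᵢⱼ.
Initial tableau (one row per fragment):
  row 1: b11 a2 b13 a4 b15 a6 a7
  row 2: b21 b22 a3 b24 a5 b26 b27
  row 3: a1 a2 b33 b34 b35 b36 b37
No row becomes fully distinguished — the join is lossy.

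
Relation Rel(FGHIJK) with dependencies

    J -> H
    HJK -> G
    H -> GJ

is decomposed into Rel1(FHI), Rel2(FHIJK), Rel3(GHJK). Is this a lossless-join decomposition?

Chase test. Columns are FGHIJK; row i has aⱼ where attribute j ∈ Reli, else bᵢⱼ.
Initial tableau (one row per fragment):
  row 1: a1 b12 a3 a4 b15 b16
  row 2: a1 b22 a3 a4 a5 a6
  row 3: b31 a2 a3 b34 a5 a6
Rows 2 and 3 agree on HJK; apply HJK→G and equate their G entries.
Rows 1 and 2 agree on H; apply H→GJ and equate their GJ entries.
Row 2 is now all distinguished symbols — the join is lossless.

Yes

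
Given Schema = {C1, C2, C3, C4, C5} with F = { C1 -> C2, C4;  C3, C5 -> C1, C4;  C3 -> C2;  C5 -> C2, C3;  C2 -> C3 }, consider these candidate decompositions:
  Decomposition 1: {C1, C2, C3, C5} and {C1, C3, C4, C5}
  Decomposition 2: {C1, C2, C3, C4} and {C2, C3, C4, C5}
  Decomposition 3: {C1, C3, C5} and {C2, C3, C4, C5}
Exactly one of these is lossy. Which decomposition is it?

Decomposition 1: common = {C1, C3, C5}, closure = {C1, C2, C3, C4, C5} → lossless.
Decomposition 2: common = {C2, C3, C4}, closure = {C2, C3, C4} → lossy.
Decomposition 3: common = {C3, C5}, closure = {C1, C2, C3, C4, C5} → lossless.

Decomposition 2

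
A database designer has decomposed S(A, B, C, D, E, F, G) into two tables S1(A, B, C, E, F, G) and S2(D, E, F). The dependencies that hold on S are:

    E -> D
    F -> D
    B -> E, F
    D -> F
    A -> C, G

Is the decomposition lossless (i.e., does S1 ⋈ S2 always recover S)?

Common attributes: S1 ∩ S2 = {E, F}.
Closure of {E, F}: E → D applies, adding D. So (E, F)⁺ = {D, E, F}.
This closure contains every attribute of S2, so S1 ∩ S2 → S2. The join is lossless.

Yes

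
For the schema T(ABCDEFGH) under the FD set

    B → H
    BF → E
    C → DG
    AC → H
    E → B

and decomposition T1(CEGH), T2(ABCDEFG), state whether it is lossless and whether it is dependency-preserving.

lossless but not dependency-preserving

Lossless test: (CEG)⁺ = {BCDEGH}, which contains all of one fragment — lossless.
Dependency preservation: the restricted closure of {B} across the fragments never reaches {H}, so B → H cannot be enforced without a join — not preserved.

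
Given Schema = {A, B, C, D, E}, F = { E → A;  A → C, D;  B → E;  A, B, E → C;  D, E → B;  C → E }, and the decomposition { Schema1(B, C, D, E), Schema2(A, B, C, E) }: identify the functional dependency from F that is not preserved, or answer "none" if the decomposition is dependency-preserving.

E → A lies within Schema2.
A → C, D: restricted closure across fragments reaches C, D.
B → E lies within Schema1.
A, B, E → C lies within Schema2.
D, E → B lies within Schema1.
C → E lies within Schema1.
Every dependency is enforceable on the fragments, so the decomposition is dependency-preserving.

none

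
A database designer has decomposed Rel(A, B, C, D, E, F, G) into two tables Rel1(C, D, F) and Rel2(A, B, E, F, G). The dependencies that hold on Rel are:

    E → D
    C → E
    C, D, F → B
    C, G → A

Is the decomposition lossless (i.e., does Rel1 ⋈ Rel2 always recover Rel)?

Common attributes: Rel1 ∩ Rel2 = {F}.
No dependency enlarges {F}, so (F)⁺ = {F}.
The closure contains neither all of Rel1 = {C, D, F} nor all of Rel2 = {A, B, E, F, G}, so the common attributes are not a superkey of either fragment. The join is lossy.

No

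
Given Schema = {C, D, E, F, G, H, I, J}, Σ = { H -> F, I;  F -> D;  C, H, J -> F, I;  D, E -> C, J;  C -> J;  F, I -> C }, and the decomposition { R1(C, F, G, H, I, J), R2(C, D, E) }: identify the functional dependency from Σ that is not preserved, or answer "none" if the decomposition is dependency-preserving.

Check F → D: no single fragment contains all of {D, F}, and the restricted closure of {F} across the fragments never reaches {D}.
H → F, I is preserved.
C, H, J → F, I is preserved.
D, E → C, J is preserved.
C → J is preserved.
F, I → C is preserved.

F -> D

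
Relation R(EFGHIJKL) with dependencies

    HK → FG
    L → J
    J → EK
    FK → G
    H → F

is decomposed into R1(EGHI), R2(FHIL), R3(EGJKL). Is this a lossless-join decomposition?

Chase test. Columns are EFGHIJKL; row i has aⱼ where attribute j ∈ Ri, else bᵢⱼ.
Initial tableau (one row per fragment):
  row 1: a1 b12 a3 a4 a5 b16 b17 b18
  row 2: b21 a2 b23 a4 a5 b26 b27 a8
  row 3: a1 b32 a3 b34 b35 a6 a7 a8
Rows 2 and 3 agree on L; apply L→J and equate their J entries.
Rows 2 and 3 agree on J; apply J→EK and equate their EK entries.
Rows 1 and 2 agree on H; apply H→F and equate their F entries.
No row becomes fully distinguished — the join is lossy.

No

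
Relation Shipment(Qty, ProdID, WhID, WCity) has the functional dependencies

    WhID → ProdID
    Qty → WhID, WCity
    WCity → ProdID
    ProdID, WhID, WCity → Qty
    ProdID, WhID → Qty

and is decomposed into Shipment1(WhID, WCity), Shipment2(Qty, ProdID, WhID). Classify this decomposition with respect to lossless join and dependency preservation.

Lossless test: (WhID)⁺ = {Qty, ProdID, WhID, WCity}, which contains all of one fragment — lossless.
Dependency preservation: the restricted closure of {WCity} across the fragments never reaches {ProdID}, so WCity → ProdID cannot be enforced without a join — not preserved.

lossless but not dependency-preserving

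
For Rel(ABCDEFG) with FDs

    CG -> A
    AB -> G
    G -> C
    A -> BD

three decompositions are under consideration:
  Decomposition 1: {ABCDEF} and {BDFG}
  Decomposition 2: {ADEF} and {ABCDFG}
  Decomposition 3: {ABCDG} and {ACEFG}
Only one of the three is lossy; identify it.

Decomposition 1

Decomposition 1: common = {BDF}, closure = {BDF} → lossy.
Decomposition 2: common = {ADF}, closure = {ABCDFG} → lossless.
Decomposition 3: common = {ACG}, closure = {ABCDG} → lossless.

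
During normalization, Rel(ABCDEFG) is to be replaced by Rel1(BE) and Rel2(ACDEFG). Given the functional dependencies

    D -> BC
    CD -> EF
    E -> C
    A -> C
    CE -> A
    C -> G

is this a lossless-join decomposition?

No

Common attributes: Rel1 ∩ Rel2 = {E}.
Closure of {E}: E → C applies, adding C; CE → A applies, adding A; C → G applies, adding G. So (E)⁺ = {ACEG}.
The closure contains neither all of Rel1 = {BE} nor all of Rel2 = {ACDEFG}, so the common attributes are not a superkey of either fragment. The join is lossy.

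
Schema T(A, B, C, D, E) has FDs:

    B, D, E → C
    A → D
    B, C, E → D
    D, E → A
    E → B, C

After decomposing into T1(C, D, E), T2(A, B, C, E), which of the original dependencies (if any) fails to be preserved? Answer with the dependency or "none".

A → D

Check A → D: no single fragment contains all of {A, D}, and the restricted closure of {A} across the fragments never reaches {D}.
B, D, E → C is preserved.
B, C, E → D is preserved.
D, E → A is preserved.
E → B, C is preserved.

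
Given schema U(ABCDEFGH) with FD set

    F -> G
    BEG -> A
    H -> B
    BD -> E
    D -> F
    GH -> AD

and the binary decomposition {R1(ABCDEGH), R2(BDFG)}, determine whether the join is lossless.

Yes

Common attributes: R1 ∩ R2 = {BDG}.
Closure of {BDG}: BD → E applies, adding E; D → F applies, adding F; BEG → A applies, adding A. So (BDG)⁺ = {ABDEFG}.
This closure contains every attribute of R2, so R1 ∩ R2 → R2. The join is lossless.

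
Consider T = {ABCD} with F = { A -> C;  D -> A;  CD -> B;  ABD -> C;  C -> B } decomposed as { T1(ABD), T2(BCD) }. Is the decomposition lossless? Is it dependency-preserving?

Lossless test: (BD)⁺ = {ABCD}, which contains all of one fragment — lossless.
Dependency preservation: the restricted closure of {A} across the fragments never reaches {C}, so A → C cannot be enforced without a join — not preserved.

lossless but not dependency-preserving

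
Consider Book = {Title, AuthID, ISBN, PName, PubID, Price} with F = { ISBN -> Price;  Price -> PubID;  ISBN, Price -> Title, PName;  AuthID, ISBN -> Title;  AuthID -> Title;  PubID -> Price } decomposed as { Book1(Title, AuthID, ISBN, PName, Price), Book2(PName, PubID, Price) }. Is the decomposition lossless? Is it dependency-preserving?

Lossless test: (PName, Price)⁺ = {PName, PubID, Price}, which contains all of one fragment — lossless.
Dependency preservation: every FD's attributes lie within a single fragment, so each can be enforced locally — preserved.

lossless and dependency-preserving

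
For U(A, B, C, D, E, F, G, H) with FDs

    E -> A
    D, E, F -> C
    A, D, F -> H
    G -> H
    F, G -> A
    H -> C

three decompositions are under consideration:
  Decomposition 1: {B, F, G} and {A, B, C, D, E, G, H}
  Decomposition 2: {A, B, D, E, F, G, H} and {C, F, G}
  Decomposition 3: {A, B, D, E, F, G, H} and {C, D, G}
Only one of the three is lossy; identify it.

Decomposition 1

Decomposition 1: common = {B, G}, closure = {B, C, G, H} → lossy.
Decomposition 2: common = {F, G}, closure = {A, C, F, G, H} → lossless.
Decomposition 3: common = {D, G}, closure = {C, D, G, H} → lossless.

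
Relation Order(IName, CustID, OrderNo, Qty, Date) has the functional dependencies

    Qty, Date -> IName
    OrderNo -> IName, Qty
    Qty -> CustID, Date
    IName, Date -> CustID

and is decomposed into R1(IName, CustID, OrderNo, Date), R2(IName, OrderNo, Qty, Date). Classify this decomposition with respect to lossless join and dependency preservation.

lossless and dependency-preserving

Lossless test: (IName, OrderNo, Date)⁺ = {IName, CustID, OrderNo, Qty, Date}, which contains all of one fragment — lossless.
Dependency preservation: Qty → CustID, Date is not contained in any single fragment, but the restricted closure of its left-hand side across the fragments still reaches the right-hand side; the remaining FDs each lie inside some fragment. All dependencies are preserved.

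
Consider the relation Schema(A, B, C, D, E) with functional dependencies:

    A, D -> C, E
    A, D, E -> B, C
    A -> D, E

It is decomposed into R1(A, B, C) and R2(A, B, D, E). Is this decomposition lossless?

Common attributes: R1 ∩ R2 = {A, B}.
Closure of {A, B}: A → D, E applies, adding D, E; A, D → C, E applies, adding C. So (A, B)⁺ = {A, B, C, D, E}.
This closure contains every attribute of R1, so R1 ∩ R2 → R1. The join is lossless.

Yes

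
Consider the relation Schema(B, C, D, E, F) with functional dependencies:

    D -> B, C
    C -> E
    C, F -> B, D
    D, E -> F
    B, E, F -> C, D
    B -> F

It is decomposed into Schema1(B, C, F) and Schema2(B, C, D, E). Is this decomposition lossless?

Common attributes: Schema1 ∩ Schema2 = {B, C}.
Closure of {B, C}: C → E applies, adding E; B → F applies, adding F; C, F → B, D applies, adding D. So (B, C)⁺ = {B, C, D, E, F}.
This closure contains every attribute of Schema1, so Schema1 ∩ Schema2 → Schema1. The join is lossless.

Yes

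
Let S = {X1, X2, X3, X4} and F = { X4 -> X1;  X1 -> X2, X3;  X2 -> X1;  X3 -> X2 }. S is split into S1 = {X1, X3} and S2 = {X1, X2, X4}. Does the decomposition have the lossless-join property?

Common attributes: S1 ∩ S2 = {X1}.
Closure of {X1}: X1 → X2, X3 applies, adding X2, X3. So (X1)⁺ = {X1, X2, X3}.
This closure contains every attribute of S1, so S1 ∩ S2 → S1. The join is lossless.

Yes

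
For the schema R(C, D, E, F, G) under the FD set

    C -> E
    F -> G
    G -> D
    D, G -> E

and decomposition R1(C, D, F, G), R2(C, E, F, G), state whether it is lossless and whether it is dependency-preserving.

Lossless test: (C, F, G)⁺ = {C, D, E, F, G}, which contains all of one fragment — lossless.
Dependency preservation: D, G → E is not contained in any single fragment, but the restricted closure of its left-hand side across the fragments still reaches the right-hand side; the remaining FDs each lie inside some fragment. All dependencies are preserved.

lossless and dependency-preserving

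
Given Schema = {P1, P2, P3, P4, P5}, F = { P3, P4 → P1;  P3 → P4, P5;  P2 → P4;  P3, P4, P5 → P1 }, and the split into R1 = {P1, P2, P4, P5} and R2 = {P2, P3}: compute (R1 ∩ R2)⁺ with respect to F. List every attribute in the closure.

R1 ∩ R2 = {P2}.
P2 → P4 applies, adding P4
Closure: {P2, P4}.

P2, P4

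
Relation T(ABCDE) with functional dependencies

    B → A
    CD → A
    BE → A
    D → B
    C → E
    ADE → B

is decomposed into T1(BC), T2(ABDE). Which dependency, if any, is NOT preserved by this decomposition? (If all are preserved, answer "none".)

Check C → E: no single fragment contains all of {CE}, and the restricted closure of {C} across the fragments never reaches {E}.
B → A is preserved.
CD → A is preserved.
BE → A is preserved.
D → B is preserved.
ADE → B is preserved.

C → E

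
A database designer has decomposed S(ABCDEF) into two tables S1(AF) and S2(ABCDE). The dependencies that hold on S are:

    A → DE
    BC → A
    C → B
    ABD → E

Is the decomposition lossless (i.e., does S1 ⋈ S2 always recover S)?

Common attributes: S1 ∩ S2 = {A}.
Closure of {A}: A → DE applies, adding DE. So (A)⁺ = {ADE}.
The closure contains neither all of S1 = {AF} nor all of S2 = {ABCDE}, so the common attributes are not a superkey of either fragment. The join is lossy.

No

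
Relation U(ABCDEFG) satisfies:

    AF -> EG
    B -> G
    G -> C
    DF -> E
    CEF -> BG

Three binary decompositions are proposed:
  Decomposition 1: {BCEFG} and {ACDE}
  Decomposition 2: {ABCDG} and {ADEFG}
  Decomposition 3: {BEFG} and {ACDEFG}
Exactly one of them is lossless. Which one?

Decomposition 1: common = {CE}, closure = {CE} → lossy.
Decomposition 2: common = {ADG}, closure = {ACDG} → lossy.
Decomposition 3: common = {EFG}, closure = {BCEFG} → lossless.

Decomposition 3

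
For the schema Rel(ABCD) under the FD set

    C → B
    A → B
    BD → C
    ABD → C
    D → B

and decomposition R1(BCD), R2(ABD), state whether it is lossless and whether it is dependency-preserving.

Lossless test: (BD)⁺ = {BCD}, which contains all of one fragment — lossless.
Dependency preservation: ABD → C is not contained in any single fragment, but the restricted closure of its left-hand side across the fragments still reaches the right-hand side; the remaining FDs each lie inside some fragment. All dependencies are preserved.

lossless and dependency-preserving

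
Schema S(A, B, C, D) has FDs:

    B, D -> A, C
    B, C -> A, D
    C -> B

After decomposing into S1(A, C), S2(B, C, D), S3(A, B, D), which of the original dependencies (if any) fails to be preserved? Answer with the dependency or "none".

none

B, D → A, C: restricted closure across fragments reaches A, C.
B, C → A, D: restricted closure across fragments reaches A, D.
C → B lies within S2.
Every dependency is enforceable on the fragments, so the decomposition is dependency-preserving.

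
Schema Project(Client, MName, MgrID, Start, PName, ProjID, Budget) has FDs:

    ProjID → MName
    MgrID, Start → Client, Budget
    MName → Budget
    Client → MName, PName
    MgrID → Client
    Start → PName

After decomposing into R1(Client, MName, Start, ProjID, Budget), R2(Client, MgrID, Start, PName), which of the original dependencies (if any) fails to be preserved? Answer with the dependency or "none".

ProjID → MName lies within R1.
MgrID, Start → Client, Budget: restricted closure across fragments reaches Client, Budget.
MName → Budget lies within R1.
Client → MName, PName: restricted closure across fragments reaches MName, PName.
MgrID → Client lies within R2.
Start → PName lies within R2.
Every dependency is enforceable on the fragments, so the decomposition is dependency-preserving.

none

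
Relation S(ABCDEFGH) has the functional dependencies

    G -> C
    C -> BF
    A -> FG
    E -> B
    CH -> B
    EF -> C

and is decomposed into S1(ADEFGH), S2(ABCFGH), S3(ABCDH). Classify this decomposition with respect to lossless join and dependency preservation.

Lossless test (chase): Rows 1 and 2 agree on G; apply G→C and equate their C entries. Rows 1 and 2 agree on C; apply C→BF and equate their BF entries. Rows 1 and 3 agree on C; apply C→BF and equate their BF entries. Rows 1 and 3 agree on A; apply A→FG and equate their FG entries. Row 1 is now all distinguished symbols — the join is lossless.
Dependency preservation: the restricted closure of {E} across the fragments never reaches {B}, so E → B cannot be enforced without a join — not preserved.

lossless but not dependency-preserving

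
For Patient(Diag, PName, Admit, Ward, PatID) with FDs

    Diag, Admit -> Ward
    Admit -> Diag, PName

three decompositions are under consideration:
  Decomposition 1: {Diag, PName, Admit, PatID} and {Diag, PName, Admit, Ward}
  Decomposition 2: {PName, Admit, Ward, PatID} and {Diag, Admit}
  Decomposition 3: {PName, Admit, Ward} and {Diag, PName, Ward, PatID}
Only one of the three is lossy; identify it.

Decomposition 1: common = {Diag, PName, Admit}, closure = {Diag, PName, Admit, Ward} → lossless.
Decomposition 2: common = {Admit}, closure = {Diag, PName, Admit, Ward} → lossless.
Decomposition 3: common = {PName, Ward}, closure = {PName, Ward} → lossy.

Decomposition 3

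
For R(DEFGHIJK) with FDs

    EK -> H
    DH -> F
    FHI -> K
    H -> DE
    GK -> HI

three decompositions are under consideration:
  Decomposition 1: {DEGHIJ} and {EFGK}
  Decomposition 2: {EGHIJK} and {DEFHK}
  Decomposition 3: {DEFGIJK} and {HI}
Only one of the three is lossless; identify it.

Decomposition 2

Decomposition 1: common = {EG}, closure = {EG} → lossy.
Decomposition 2: common = {EHK}, closure = {DEFHK} → lossless.
Decomposition 3: common = {I}, closure = {I} → lossy.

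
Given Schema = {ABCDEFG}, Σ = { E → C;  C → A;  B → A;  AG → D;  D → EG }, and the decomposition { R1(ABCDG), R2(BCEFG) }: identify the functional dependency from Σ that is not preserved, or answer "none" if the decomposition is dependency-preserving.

none

E → C lies within R2.
C → A lies within R1.
B → A lies within R1.
AG → D lies within R1.
D → EG: restricted closure across fragments reaches EG.
Every dependency is enforceable on the fragments, so the decomposition is dependency-preserving.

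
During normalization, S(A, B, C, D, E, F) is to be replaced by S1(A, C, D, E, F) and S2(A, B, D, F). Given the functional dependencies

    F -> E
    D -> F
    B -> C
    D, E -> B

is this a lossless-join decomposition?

Common attributes: S1 ∩ S2 = {A, D, F}.
Closure of {A, D, F}: F → E applies, adding E; D, E → B applies, adding B; B → C applies, adding C. So (A, D, F)⁺ = {A, B, C, D, E, F}.
This closure contains every attribute of S1, so S1 ∩ S2 → S1. The join is lossless.

Yes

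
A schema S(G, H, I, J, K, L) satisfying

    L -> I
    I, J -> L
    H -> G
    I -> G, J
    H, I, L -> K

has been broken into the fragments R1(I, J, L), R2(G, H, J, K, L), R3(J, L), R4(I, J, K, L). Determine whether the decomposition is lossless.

Chase test. Columns are G, H, I, J, K, L; row i has aⱼ where attribute j ∈ Ri, else bᵢⱼ.
Initial tableau (one row per fragment):
  row 1: b11 b12 a3 a4 b15 a6
  row 2: a1 a2 b23 a4 a5 a6
  row 3: b31 b32 b33 a4 b35 a6
  row 4: b41 b42 a3 a4 a5 a6
Rows 1 and 2 agree on L; apply L→I and equate their I entries.
Rows 1 and 3 agree on L; apply L→I and equate their I entries.
Rows 1 and 2 agree on I; apply I→G, J and equate their G, J entries.
Rows 1 and 3 agree on I; apply I→G, J and equate their G, J entries.
Rows 1 and 4 agree on I; apply I→G, J and equate their G, J entries.
Row 2 is now all distinguished symbols — the join is lossless.

Yes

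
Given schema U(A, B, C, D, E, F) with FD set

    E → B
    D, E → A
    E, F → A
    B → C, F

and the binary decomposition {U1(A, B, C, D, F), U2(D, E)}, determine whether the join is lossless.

Common attributes: U1 ∩ U2 = {D}.
No dependency enlarges {D}, so (D)⁺ = {D}.
The closure contains neither all of U1 = {A, B, C, D, F} nor all of U2 = {D, E}, so the common attributes are not a superkey of either fragment. The join is lossy.

No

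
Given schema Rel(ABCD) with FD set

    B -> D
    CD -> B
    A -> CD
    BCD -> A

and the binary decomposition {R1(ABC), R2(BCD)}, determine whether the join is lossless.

Yes

Common attributes: R1 ∩ R2 = {BC}.
Closure of {BC}: B → D applies, adding D; BCD → A applies, adding A. So (BC)⁺ = {ABCD}.
This closure contains every attribute of R1, so R1 ∩ R2 → R1. The join is lossless.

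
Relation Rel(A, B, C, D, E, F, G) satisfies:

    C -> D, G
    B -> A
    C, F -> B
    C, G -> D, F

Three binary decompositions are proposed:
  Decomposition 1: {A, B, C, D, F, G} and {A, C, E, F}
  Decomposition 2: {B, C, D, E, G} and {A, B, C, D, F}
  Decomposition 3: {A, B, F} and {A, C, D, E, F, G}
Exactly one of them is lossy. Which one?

Decomposition 3

Decomposition 1: common = {A, C, F}, closure = {A, B, C, D, F, G} → lossless.
Decomposition 2: common = {B, C, D}, closure = {A, B, C, D, F, G} → lossless.
Decomposition 3: common = {A, F}, closure = {A, F} → lossy.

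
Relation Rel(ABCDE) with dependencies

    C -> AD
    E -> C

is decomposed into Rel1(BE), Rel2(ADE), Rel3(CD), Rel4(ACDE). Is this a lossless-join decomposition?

Chase test. Columns are ABCDE; row i has aⱼ where attribute j ∈ Reli, else bᵢⱼ.
Initial tableau (one row per fragment):
  row 1: b11 a2 b13 b14 a5
  row 2: a1 b22 b23 a4 a5
  row 3: b31 b32 a3 a4 b35
  row 4: a1 b42 a3 a4 a5
Rows 3 and 4 agree on C; apply C→AD and equate their AD entries.
Rows 1 and 2 agree on E; apply E→C and equate their C entries.
Rows 1 and 4 agree on E; apply E→C and equate their C entries.
Rows 1 and 2 agree on C; apply C→AD and equate their AD entries.
Row 1 is now all distinguished symbols — the join is lossless.

Yes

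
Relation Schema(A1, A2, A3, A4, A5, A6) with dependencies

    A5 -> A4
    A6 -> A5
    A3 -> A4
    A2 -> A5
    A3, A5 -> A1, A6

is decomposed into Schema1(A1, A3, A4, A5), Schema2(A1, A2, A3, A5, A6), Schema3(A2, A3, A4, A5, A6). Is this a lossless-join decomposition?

Chase test. Columns are A1, A2, A3, A4, A5, A6; row i has aⱼ where attribute j ∈ Schemai, else bᵢⱼ.
Initial tableau (one row per fragment):
  row 1: a1 b12 a3 a4 a5 b16
  row 2: a1 a2 a3 b24 a5 a6
  row 3: b31 a2 a3 a4 a5 a6
Rows 1 and 2 agree on A5; apply A5→A4 and equate their A4 entries.
Rows 1 and 2 agree on A3, A5; apply A3, A5→A1, A6 and equate their A1, A6 entries.
Rows 1 and 3 agree on A3, A5; apply A3, A5→A1, A6 and equate their A1, A6 entries.
Row 2 is now all distinguished symbols — the join is lossless.

Yes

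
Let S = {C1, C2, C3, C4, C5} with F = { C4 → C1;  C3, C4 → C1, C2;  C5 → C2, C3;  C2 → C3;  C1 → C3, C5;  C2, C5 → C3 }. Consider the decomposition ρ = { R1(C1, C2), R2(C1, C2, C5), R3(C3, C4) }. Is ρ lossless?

No

Chase test. Columns are C1, C2, C3, C4, C5; row i has aⱼ where attribute j ∈ Ri, else bᵢⱼ.
Initial tableau (one row per fragment):
  row 1: a1 a2 b13 b14 b15
  row 2: a1 a2 b23 b24 a5
  row 3: b31 b32 a3 a4 b35
Rows 1 and 2 agree on C2; apply C2→C3 and equate their C3 entries.
Rows 1 and 2 agree on C1; apply C1→C3, C5 and equate their C3, C5 entries.
No row becomes fully distinguished — the join is lossy.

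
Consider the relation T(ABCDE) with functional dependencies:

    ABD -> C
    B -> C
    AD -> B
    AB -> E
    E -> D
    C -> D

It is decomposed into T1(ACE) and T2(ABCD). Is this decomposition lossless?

Common attributes: T1 ∩ T2 = {AC}.
Closure of {AC}: C → D applies, adding D; AD → B applies, adding B; AB → E applies, adding E. So (AC)⁺ = {ABCDE}.
This closure contains every attribute of T1, so T1 ∩ T2 → T1. The join is lossless.

Yes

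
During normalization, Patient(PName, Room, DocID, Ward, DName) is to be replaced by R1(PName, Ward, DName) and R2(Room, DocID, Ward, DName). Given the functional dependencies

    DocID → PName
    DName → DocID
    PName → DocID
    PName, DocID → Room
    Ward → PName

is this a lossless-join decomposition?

Common attributes: R1 ∩ R2 = {Ward, DName}.
Closure of {Ward, DName}: DName → DocID applies, adding DocID; Ward → PName applies, adding PName; PName, DocID → Room applies, adding Room. So (Ward, DName)⁺ = {PName, Room, DocID, Ward, DName}.
This closure contains every attribute of R1, so R1 ∩ R2 → R1. The join is lossless.

Yes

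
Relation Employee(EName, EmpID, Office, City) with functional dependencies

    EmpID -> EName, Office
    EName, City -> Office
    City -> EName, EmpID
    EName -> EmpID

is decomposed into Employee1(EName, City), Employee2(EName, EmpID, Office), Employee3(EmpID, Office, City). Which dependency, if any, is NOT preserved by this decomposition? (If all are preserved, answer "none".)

none

EmpID → EName, Office lies within Employee2.
EName, City → Office: restricted closure across fragments reaches Office.
City → EName, EmpID: restricted closure across fragments reaches EName, EmpID.
EName → EmpID lies within Employee2.
Every dependency is enforceable on the fragments, so the decomposition is dependency-preserving.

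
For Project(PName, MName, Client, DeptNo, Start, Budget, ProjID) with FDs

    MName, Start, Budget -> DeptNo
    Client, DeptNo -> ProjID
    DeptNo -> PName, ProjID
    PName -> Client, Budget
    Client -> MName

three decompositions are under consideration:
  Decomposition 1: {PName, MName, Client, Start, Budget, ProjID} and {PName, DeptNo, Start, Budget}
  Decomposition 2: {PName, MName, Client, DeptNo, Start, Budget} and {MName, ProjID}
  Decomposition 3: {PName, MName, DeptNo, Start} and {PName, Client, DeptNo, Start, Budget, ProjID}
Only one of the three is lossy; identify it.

Decomposition 2

Decomposition 1: common = {PName, Start, Budget}, closure = {PName, MName, Client, DeptNo, Start, Budget, ProjID} → lossless.
Decomposition 2: common = {MName}, closure = {MName} → lossy.
Decomposition 3: common = {PName, DeptNo, Start}, closure = {PName, MName, Client, DeptNo, Start, Budget, ProjID} → lossless.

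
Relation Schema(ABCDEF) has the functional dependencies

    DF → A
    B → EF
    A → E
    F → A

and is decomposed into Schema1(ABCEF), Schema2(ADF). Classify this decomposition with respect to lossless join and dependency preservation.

Lossless test: (AF)⁺ = {AEF}, which is a superkey of neither fragment — lossy.
Dependency preservation: every FD's attributes lie within a single fragment, so each can be enforced locally — preserved.

lossy but dependency-preserving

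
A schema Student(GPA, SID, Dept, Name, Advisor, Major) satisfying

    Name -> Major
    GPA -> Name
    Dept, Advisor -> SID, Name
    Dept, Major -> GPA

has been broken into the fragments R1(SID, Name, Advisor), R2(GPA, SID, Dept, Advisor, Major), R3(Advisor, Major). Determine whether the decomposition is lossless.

Chase test. Columns are GPA, SID, Dept, Name, Advisor, Major; row i has aⱼ where attribute j ∈ Ri, else bᵢⱼ.
Initial tableau (one row per fragment):
  row 1: b11 a2 b13 a4 a5 b16
  row 2: a1 a2 a3 b24 a5 a6
  row 3: b31 b32 b33 b34 a5 a6
No row becomes fully distinguished — the join is lossy.

No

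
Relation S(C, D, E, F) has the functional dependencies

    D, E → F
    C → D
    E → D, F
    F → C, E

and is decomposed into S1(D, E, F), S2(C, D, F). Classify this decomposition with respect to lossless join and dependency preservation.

lossless and dependency-preserving

Lossless test: (D, F)⁺ = {C, D, E, F}, which contains all of one fragment — lossless.
Dependency preservation: F → C, E is not contained in any single fragment, but the restricted closure of its left-hand side across the fragments still reaches the right-hand side; the remaining FDs each lie inside some fragment. All dependencies are preserved.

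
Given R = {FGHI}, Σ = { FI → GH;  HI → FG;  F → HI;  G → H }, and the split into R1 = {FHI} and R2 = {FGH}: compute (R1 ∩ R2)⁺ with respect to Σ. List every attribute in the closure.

FGHI

R1 ∩ R2 = {FH}.
F → HI applies, adding I
FI → GH applies, adding G
Closure: {FGHI}.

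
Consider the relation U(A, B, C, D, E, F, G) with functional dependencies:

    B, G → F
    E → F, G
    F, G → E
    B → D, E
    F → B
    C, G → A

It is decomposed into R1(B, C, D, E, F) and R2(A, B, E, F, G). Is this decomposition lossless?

No

Common attributes: R1 ∩ R2 = {B, E, F}.
Closure of {B, E, F}: E → F, G applies, adding G; B → D, E applies, adding D. So (B, E, F)⁺ = {B, D, E, F, G}.
The closure contains neither all of R1 = {B, C, D, E, F} nor all of R2 = {A, B, E, F, G}, so the common attributes are not a superkey of either fragment. The join is lossy.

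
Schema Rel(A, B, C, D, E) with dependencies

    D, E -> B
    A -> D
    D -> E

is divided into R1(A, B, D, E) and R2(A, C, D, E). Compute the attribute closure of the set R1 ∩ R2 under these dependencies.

A, B, D, E

R1 ∩ R2 = {A, D, E}.
D, E → B applies, adding B
Closure: {A, B, D, E}.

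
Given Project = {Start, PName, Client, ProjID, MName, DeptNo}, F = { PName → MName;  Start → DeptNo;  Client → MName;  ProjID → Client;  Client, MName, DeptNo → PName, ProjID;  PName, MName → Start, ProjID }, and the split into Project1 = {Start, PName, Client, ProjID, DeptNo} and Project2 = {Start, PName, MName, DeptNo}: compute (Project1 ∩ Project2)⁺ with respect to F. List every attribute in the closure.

Start, PName, Client, ProjID, MName, DeptNo

Project1 ∩ Project2 = {Start, PName, DeptNo}.
PName → MName applies, adding MName
PName, MName → Start, ProjID applies, adding ProjID
ProjID → Client applies, adding Client
Closure: {Start, PName, Client, ProjID, MName, DeptNo}.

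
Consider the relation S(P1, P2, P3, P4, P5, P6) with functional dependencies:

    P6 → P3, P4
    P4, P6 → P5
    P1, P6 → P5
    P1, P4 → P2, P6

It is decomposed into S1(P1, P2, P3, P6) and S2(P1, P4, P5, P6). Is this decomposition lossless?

Common attributes: S1 ∩ S2 = {P1, P6}.
Closure of {P1, P6}: P6 → P3, P4 applies, adding P3, P4; P4, P6 → P5 applies, adding P5; P1, P4 → P2, P6 applies, adding P2. So (P1, P6)⁺ = {P1, P2, P3, P4, P5, P6}.
This closure contains every attribute of S1, so S1 ∩ S2 → S1. The join is lossless.

Yes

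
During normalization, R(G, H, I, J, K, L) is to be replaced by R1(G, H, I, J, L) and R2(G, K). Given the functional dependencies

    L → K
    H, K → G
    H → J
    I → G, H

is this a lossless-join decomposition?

No

Common attributes: R1 ∩ R2 = {G}.
No dependency enlarges {G}, so (G)⁺ = {G}.
The closure contains neither all of R1 = {G, H, I, J, L} nor all of R2 = {G, K}, so the common attributes are not a superkey of either fragment. The join is lossy.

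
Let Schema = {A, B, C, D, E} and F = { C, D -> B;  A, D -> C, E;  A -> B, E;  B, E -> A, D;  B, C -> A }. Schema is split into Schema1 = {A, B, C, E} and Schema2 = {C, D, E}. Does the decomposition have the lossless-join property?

Common attributes: Schema1 ∩ Schema2 = {C, E}.
No dependency enlarges {C, E}, so (C, E)⁺ = {C, E}.
The closure contains neither all of Schema1 = {A, B, C, E} nor all of Schema2 = {C, D, E}, so the common attributes are not a superkey of either fragment. The join is lossy.

No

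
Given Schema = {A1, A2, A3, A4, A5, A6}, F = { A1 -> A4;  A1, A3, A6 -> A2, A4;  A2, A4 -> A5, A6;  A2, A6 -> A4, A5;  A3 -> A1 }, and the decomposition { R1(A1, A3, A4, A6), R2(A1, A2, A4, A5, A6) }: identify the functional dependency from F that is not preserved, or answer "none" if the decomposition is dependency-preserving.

Check A1, A3, A6 → A2, A4: no single fragment contains all of {A1, A2, A3, A4, A6}, and the restricted closure of {A1, A3, A6} across the fragments never reaches {A2, A4}.
A1 → A4 is preserved.
A2, A4 → A5, A6 is preserved.
A2, A6 → A4, A5 is preserved.
A3 → A1 is preserved.

A1, A3, A6 -> A2, A4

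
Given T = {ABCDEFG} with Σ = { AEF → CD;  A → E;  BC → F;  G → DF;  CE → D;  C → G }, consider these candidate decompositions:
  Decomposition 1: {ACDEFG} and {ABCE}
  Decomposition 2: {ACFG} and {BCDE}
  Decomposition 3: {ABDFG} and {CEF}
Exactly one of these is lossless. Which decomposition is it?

Decomposition 1

Decomposition 1: common = {ACE}, closure = {ACDEFG} → lossless.
Decomposition 2: common = {C}, closure = {CDFG} → lossy.
Decomposition 3: common = {F}, closure = {F} → lossy.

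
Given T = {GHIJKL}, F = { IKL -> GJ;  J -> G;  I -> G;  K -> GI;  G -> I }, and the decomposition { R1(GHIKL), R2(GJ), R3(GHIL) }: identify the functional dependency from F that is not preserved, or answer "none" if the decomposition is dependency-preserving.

IKL -> GJ

Check IKL → GJ: no single fragment contains all of {GIJKL}, and the restricted closure of {IKL} across the fragments never reaches {GJ}.
J → G is preserved.
I → G is preserved.
K → GI is preserved.
G → I is preserved.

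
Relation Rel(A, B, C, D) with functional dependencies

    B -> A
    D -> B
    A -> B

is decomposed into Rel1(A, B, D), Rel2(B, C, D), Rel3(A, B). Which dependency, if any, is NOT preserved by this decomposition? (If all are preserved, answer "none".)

none

B → A lies within Rel1.
D → B lies within Rel1.
A → B lies within Rel1.
Every dependency is enforceable on the fragments, so the decomposition is dependency-preserving.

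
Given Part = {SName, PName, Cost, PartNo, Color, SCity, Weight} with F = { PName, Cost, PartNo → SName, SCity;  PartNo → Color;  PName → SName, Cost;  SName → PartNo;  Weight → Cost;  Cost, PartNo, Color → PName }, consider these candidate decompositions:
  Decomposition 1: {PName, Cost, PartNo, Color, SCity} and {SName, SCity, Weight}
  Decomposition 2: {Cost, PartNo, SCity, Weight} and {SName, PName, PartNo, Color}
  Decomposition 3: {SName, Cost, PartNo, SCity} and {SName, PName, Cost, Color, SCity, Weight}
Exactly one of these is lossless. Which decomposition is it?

Decomposition 3

Decomposition 1: common = {SCity}, closure = {SCity} → lossy.
Decomposition 2: common = {PartNo}, closure = {PartNo, Color} → lossy.
Decomposition 3: common = {SName, Cost, SCity}, closure = {SName, PName, Cost, PartNo, Color, SCity} → lossless.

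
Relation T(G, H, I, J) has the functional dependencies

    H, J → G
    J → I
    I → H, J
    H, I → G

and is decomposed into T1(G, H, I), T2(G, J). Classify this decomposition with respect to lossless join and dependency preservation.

Lossless test: (G)⁺ = {G}, which is a superkey of neither fragment — lossy.
Dependency preservation: the restricted closure of {J} across the fragments never reaches {I}, so J → I cannot be enforced without a join — not preserved.

lossy and not dependency-preserving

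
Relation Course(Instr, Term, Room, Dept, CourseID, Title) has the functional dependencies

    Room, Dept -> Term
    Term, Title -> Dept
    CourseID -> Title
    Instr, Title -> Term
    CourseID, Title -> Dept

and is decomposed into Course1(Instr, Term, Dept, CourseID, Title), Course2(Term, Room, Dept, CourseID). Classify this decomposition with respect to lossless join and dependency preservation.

lossy but dependency-preserving

Lossless test: (Term, Dept, CourseID)⁺ = {Term, Dept, CourseID, Title}, which is a superkey of neither fragment — lossy.
Dependency preservation: every FD's attributes lie within a single fragment, so each can be enforced locally — preserved.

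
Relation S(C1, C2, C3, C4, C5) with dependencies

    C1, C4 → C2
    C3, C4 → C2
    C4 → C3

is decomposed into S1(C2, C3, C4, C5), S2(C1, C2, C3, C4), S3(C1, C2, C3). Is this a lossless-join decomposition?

No

Chase test. Columns are C1, C2, C3, C4, C5; row i has aⱼ where attribute j ∈ Si, else bᵢⱼ.
Initial tableau (one row per fragment):
  row 1: b11 a2 a3 a4 a5
  row 2: a1 a2 a3 a4 b25
  row 3: a1 a2 a3 b34 b35
No row becomes fully distinguished — the join is lossy.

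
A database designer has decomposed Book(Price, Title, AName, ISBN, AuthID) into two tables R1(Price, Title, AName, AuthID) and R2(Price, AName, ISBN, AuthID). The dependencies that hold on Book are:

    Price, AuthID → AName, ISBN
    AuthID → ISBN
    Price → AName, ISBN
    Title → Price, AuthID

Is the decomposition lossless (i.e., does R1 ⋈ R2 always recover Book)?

Yes

Common attributes: R1 ∩ R2 = {Price, AName, AuthID}.
Closure of {Price, AName, AuthID}: Price, AuthID → AName, ISBN applies, adding ISBN. So (Price, AName, AuthID)⁺ = {Price, AName, ISBN, AuthID}.
This closure contains every attribute of R2, so R1 ∩ R2 → R2. The join is lossless.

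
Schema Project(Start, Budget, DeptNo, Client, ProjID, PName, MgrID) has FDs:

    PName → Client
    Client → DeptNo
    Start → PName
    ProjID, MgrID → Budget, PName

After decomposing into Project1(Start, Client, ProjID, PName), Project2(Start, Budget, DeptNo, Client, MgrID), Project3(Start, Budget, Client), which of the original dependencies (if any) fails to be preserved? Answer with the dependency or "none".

ProjID, MgrID → Budget, PName

Check ProjID, MgrID → Budget, PName: no single fragment contains all of {Budget, ProjID, PName, MgrID}, and the restricted closure of {ProjID, MgrID} across the fragments never reaches {Budget, PName}.
PName → Client is preserved.
Client → DeptNo is preserved.
Start → PName is preserved.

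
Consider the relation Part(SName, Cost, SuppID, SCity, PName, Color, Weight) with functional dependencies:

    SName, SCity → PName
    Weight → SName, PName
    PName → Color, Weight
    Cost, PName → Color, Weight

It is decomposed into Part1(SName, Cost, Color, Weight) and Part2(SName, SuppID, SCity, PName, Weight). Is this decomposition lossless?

No

Common attributes: Part1 ∩ Part2 = {SName, Weight}.
Closure of {SName, Weight}: Weight → SName, PName applies, adding PName; PName → Color, Weight applies, adding Color. So (SName, Weight)⁺ = {SName, PName, Color, Weight}.
The closure contains neither all of Part1 = {SName, Cost, Color, Weight} nor all of Part2 = {SName, SuppID, SCity, PName, Weight}, so the common attributes are not a superkey of either fragment. The join is lossy.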